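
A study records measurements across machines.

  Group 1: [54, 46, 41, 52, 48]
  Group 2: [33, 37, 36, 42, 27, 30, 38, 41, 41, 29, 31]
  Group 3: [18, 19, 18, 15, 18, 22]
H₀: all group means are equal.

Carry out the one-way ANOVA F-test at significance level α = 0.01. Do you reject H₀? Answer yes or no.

reject H₀: yes

Group means [48.20, 35.00, 18.33], grand mean 33.455
SSB = Σnᵢ(x̄ᵢ−x̄)² = 2485.321; SSW = ΣΣ(x−x̄ᵢ)² = 410.133
MSB = 2485.321/2 = 1242.6606; MSW = 410.133/19 = 21.5860
F = MSB/MSW = 57.5680
df = (2, 19)
p-value (upper-tail) = 0.00000
At α=0.01: p < α → reject H₀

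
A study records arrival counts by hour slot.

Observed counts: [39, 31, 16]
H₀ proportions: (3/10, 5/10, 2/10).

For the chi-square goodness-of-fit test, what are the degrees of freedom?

df = k − 1 = 3 − 1 = 2

degrees of freedom = 2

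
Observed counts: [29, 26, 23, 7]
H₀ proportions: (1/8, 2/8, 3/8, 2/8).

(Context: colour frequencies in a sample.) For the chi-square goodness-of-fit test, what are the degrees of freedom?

degrees of freedom = 3

df = k − 1 = 4 − 1 = 3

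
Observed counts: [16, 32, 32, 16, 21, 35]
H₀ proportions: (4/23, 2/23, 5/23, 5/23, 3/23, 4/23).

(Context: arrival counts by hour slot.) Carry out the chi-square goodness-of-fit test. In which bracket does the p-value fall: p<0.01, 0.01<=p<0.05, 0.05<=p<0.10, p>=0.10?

p-value bracket: p<0.01

n = 152; E_i = n·p_i = [26.43, 13.22, 33.04, 33.04, 19.83, 26.43]
χ² = (16−26.43)²/26.43 + (32−13.22)²/13.22 + (32−33.04)²/33.04 + (16−33.04)²/33.04 + (21−19.83)²/19.83 + (35−26.43)²/26.43 = 42.4786
df = 5
p-value (upper-tail) = 0.00000
→ bracket: p<0.01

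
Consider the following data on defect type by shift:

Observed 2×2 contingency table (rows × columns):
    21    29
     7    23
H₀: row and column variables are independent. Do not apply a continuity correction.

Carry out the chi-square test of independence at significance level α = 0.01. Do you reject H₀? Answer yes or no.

Row totals [50, 30], col totals [28, 52], n=80
χ² = (21−17.50)²/17.50 + (29−32.50)²/32.50 + (7−10.50)²/10.50 + (23−19.50)²/19.50 = 2.8718
df = 1
p-value (upper-tail) = 0.09014
At α=0.01: p ≥ α → fail to reject H₀

reject H₀: no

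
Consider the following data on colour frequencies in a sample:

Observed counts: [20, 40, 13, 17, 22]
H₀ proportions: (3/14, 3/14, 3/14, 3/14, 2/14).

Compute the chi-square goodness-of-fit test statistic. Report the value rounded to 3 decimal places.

test statistic = 20.667

n = 112; E_i = n·p_i = [24.00, 24.00, 24.00, 24.00, 16.00]
χ² = (20−24.00)²/24.00 + (40−24.00)²/24.00 + (13−24.00)²/24.00 + (17−24.00)²/24.00 + (22−16.00)²/16.00 = 20.6667
df = 4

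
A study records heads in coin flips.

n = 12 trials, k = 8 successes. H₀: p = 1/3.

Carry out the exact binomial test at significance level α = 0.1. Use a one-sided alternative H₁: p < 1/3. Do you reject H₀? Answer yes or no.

Exact binomial: n=12, k=8, p₀=1/3=0.3333
P(X≤8) from Σ C(n,i)·p₀^i·(1−p₀)^(n−i)
p-value (one-sided, H₁ less) = 0.99614
At α=0.1: p ≥ α → fail to reject H₀

reject H₀: no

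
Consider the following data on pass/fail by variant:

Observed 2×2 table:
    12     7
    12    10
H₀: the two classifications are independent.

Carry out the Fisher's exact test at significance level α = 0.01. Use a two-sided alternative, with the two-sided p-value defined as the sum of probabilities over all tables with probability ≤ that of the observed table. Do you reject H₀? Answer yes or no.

reject H₀: no

Margins: r₁=19, r₂=22, c₁=24, c₂=17, n=41
p_obs = C(19,12)·C(22,12)/C(41,24); sum pmf over tables with pmf ≤ p_obs
p-value (two-sided) = 0.75198
At α=0.01: p ≥ α → fail to reject H₀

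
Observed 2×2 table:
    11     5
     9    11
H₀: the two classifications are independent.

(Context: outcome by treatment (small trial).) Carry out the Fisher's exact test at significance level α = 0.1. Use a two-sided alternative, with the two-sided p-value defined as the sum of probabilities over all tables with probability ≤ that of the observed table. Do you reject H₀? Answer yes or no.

reject H₀: no

Margins: r₁=16, r₂=20, c₁=20, c₂=16, n=36
p_obs = C(16,11)·C(20,9)/C(36,20); sum pmf over tables with pmf ≤ p_obs
p-value (two-sided) = 0.19141
At α=0.1: p ≥ α → fail to reject H₀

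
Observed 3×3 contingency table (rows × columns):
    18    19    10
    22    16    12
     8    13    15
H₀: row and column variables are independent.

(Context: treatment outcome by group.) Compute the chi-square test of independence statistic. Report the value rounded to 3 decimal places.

test statistic = 6.792

Row totals [47, 50, 36], col totals [48, 48, 37], n=133
χ² = (18−16.96)²/16.96 + (19−16.96)²/16.96 + (10−13.08)²/13.08 + (22−18.05)²/18.05 + (16−18.05)²/18.05 + (12−13.91)²/13.91 + (8−12.99)²/12.99 + (13−12.99)²/12.99 + (15−10.02)²/10.02 = 6.7919
df = 4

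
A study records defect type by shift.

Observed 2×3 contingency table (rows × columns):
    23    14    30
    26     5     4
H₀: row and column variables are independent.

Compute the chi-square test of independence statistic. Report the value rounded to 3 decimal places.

test statistic = 15.850

Row totals [67, 35], col totals [49, 19, 34], n=102
χ² = (23−32.19)²/32.19 + (14−12.48)²/12.48 + (30−22.33)²/22.33 + (26−16.81)²/16.81 + (5−6.52)²/6.52 + (4−11.67)²/11.67 = 15.8500
df = 2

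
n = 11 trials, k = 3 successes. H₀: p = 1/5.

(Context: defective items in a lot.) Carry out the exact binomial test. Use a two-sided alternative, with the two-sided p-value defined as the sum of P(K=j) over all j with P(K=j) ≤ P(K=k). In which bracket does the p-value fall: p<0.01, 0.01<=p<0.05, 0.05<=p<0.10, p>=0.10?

p-value bracket: p>=0.10

Exact binomial: n=11, k=3, p₀=1/5=0.2000
P(X=j) = C(n,j)·p₀^j·(1−p₀)^(n−j); p = Σ P(X=j) over j with P(X=j) ≤ P(X=3)
p-value (two-sided) = 0.46850
→ bracket: p>=0.10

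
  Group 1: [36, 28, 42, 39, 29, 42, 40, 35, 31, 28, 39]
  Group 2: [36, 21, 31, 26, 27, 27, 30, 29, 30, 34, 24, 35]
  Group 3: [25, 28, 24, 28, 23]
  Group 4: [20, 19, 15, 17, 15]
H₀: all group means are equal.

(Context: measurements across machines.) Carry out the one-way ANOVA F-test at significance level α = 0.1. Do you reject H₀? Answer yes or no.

Group means [35.36, 29.17, 25.60, 17.20], grand mean 28.879
SSB = Σnᵢ(x̄ᵢ−x̄)² = 1199.303; SSW = ΣΣ(x−x̄ᵢ)² = 568.212
MSB = 1199.303/3 = 399.7677; MSW = 568.212/29 = 19.5935
F = MSB/MSW = 20.4031
df = (3, 29)
p-value (upper-tail) = 0.00000
At α=0.1: p < α → reject H₀

reject H₀: yes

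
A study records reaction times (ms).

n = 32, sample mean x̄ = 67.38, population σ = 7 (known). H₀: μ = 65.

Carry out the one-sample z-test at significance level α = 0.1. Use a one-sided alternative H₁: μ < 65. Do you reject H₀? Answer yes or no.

reject H₀: no

SE = σ/√n = 7/√32 = 1.2374
z = (x̄−μ₀)/SE = (67.38−65)/1.2374 = 1.9233
p-value (one-sided, H₁ less) = 0.97278
At α=0.1: p ≥ α → fail to reject H₀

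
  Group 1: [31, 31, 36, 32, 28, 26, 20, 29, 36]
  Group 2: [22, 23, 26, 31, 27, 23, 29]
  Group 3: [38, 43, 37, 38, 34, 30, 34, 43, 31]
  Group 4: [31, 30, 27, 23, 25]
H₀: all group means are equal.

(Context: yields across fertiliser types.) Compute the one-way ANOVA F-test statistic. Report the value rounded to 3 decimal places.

test statistic = 9.378

Group means [29.89, 25.86, 36.44, 27.20], grand mean 30.467
SSB = Σnᵢ(x̄ᵢ−x̄)² = 526.698; SSW = ΣΣ(x−x̄ᵢ)² = 486.768
MSB = 526.698/3 = 175.5661; MSW = 486.768/26 = 18.7219
F = MSB/MSW = 9.3776
df = (3, 26)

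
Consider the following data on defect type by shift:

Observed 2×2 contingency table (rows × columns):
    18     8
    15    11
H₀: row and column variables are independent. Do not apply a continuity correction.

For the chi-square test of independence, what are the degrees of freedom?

degrees of freedom = 1

df = (r−1)(c−1) = (2−1)·(2−1) = 1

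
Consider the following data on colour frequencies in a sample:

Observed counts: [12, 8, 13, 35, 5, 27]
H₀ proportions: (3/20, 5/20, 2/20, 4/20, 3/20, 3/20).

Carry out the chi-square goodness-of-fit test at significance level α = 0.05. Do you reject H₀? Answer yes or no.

n = 100; E_i = n·p_i = [15.00, 25.00, 10.00, 20.00, 15.00, 15.00]
χ² = (12−15.00)²/15.00 + (8−25.00)²/25.00 + (13−10.00)²/10.00 + (35−20.00)²/20.00 + (5−15.00)²/15.00 + (27−15.00)²/15.00 = 40.5767
df = 5
p-value (upper-tail) = 0.00000
At α=0.05: p < α → reject H₀

reject H₀: yes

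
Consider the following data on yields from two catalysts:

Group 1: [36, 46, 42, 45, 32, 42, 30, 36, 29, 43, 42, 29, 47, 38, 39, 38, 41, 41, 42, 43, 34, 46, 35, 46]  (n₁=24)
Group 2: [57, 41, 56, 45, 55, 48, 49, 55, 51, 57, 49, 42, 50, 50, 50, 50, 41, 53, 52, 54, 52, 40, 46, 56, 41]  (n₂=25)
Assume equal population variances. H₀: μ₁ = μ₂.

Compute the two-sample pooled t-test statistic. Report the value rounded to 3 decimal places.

x̄₁=39.250, s₁=5.566, n₁=24
x̄₂=49.600, s₂=5.416, n₂=25
s_p² = [23·5.566² + 24·5.416²]/47 = 30.1383
SE = √(s_p²·(1/24+1/25)) = 1.5689
t = (39.250−49.600)/1.5689 = -6.5972
df = 47

test statistic = -6.597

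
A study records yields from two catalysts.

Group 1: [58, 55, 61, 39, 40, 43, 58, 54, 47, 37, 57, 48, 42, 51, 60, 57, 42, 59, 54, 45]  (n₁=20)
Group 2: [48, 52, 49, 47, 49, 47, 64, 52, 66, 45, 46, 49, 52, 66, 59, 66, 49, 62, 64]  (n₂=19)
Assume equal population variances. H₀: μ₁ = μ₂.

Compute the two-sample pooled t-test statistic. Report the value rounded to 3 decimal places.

x̄₁=50.350, s₁=7.909, n₁=20
x̄₂=54.316, s₂=7.853, n₂=19
s_p² = [19·7.909² + 18·7.853²]/37 = 62.1258
SE = √(s_p²·(1/20+1/19)) = 2.5251
t = (50.350−54.316)/2.5251 = -1.5706
df = 37

test statistic = -1.571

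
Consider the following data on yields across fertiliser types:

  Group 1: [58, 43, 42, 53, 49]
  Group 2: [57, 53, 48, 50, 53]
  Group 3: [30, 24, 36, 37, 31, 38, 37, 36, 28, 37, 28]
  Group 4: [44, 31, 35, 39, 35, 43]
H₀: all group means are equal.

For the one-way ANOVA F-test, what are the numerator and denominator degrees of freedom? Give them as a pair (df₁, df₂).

k = 4 groups, N = 27 total
df = (k−1, N−k) = (4−1, 27−4) = (3, 23)

degrees of freedom = [3, 23]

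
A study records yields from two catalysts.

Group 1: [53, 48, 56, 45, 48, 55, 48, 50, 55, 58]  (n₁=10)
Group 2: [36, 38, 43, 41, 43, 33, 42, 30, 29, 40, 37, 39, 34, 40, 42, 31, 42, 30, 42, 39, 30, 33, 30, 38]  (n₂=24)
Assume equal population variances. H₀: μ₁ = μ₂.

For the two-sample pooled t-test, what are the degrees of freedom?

degrees of freedom = 32

df = n₁ + n₂ − 2 = 10 + 24 − 2 = 32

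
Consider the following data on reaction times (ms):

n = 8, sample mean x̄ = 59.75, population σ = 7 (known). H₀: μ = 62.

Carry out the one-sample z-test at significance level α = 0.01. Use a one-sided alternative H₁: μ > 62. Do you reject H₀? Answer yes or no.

SE = σ/√n = 7/√8 = 2.4749
z = (x̄−μ₀)/SE = (59.75−62)/2.4749 = -0.9091
p-value (one-sided, H₁ greater) = 0.81836
At α=0.01: p ≥ α → fail to reject H₀

reject H₀: no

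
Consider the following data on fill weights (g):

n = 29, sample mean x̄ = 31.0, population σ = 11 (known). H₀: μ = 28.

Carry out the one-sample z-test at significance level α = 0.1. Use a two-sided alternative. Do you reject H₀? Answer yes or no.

reject H₀: no

SE = σ/√n = 11/√29 = 2.0426
z = (x̄−μ₀)/SE = (31.0−28)/2.0426 = 1.4687
p-value (two-sided) = 0.14192
At α=0.1: p ≥ α → fail to reject H₀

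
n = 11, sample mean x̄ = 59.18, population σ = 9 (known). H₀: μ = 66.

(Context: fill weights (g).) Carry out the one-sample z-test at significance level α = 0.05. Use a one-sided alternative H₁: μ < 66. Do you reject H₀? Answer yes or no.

reject H₀: yes

SE = σ/√n = 9/√11 = 2.7136
z = (x̄−μ₀)/SE = (59.18−66)/2.7136 = -2.5133
p-value (one-sided, H₁ less) = 0.00598
At α=0.05: p < α → reject H₀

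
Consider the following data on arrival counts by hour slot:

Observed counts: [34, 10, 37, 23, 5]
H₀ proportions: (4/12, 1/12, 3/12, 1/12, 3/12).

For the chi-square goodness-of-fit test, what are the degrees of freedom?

df = k − 1 = 5 − 1 = 4

degrees of freedom = 4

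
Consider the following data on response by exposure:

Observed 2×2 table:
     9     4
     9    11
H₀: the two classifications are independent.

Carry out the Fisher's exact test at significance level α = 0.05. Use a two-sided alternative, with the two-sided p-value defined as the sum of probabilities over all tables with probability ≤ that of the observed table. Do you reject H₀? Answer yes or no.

reject H₀: no

Margins: r₁=13, r₂=20, c₁=18, c₂=15, n=33
p_obs = C(13,9)·C(20,9)/C(33,18); sum pmf over tables with pmf ≤ p_obs
p-value (two-sided) = 0.28442
At α=0.05: p ≥ α → fail to reject H₀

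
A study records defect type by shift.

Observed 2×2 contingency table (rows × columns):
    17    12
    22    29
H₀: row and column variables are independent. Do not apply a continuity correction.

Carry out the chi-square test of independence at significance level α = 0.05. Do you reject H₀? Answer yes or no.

Row totals [29, 51], col totals [39, 41], n=80
χ² = (17−14.14)²/14.14 + (12−14.86)²/14.86 + (22−24.86)²/24.86 + (29−26.14)²/26.14 = 1.7740
df = 1
p-value (upper-tail) = 0.18289
At α=0.05: p ≥ α → fail to reject H₀

reject H₀: no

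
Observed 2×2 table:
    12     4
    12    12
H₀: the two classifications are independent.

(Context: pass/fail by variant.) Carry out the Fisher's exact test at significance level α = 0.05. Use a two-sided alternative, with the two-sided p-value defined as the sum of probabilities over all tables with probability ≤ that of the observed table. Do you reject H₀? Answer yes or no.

Margins: r₁=16, r₂=24, c₁=24, c₂=16, n=40
p_obs = C(16,12)·C(24,12)/C(40,24); sum pmf over tables with pmf ≤ p_obs
p-value (two-sided) = 0.18806
At α=0.05: p ≥ α → fail to reject H₀

reject H₀: no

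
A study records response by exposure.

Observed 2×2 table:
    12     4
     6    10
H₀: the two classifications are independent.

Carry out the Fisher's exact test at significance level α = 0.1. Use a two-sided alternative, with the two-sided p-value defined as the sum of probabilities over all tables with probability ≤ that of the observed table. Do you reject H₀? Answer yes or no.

Margins: r₁=16, r₂=16, c₁=18, c₂=14, n=32
p_obs = C(16,12)·C(16,6)/C(32,18); sum pmf over tables with pmf ≤ p_obs
p-value (two-sided) = 0.07317
At α=0.1: p < α → reject H₀

reject H₀: yes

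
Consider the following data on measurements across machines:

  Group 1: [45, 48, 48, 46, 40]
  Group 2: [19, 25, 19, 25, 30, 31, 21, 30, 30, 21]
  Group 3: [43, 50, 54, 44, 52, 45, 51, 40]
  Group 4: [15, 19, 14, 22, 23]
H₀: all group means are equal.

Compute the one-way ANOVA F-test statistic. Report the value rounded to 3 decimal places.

Group means [45.40, 25.10, 47.38, 18.60], grand mean 33.929
SSB = Σnᵢ(x̄ᵢ−x̄)² = 4058.682; SSW = ΣΣ(x−x̄ᵢ)² = 499.175
MSB = 4058.682/3 = 1352.8940; MSW = 499.175/24 = 20.7990
F = MSB/MSW = 65.0462
df = (3, 24)

test statistic = 65.046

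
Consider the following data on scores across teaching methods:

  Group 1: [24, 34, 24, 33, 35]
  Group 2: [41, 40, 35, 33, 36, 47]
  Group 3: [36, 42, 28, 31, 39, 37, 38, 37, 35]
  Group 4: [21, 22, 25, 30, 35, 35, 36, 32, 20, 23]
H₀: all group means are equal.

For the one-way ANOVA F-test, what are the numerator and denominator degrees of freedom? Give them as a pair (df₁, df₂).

degrees of freedom = [3, 26]

k = 4 groups, N = 30 total
df = (k−1, N−k) = (4−1, 30−4) = (3, 26)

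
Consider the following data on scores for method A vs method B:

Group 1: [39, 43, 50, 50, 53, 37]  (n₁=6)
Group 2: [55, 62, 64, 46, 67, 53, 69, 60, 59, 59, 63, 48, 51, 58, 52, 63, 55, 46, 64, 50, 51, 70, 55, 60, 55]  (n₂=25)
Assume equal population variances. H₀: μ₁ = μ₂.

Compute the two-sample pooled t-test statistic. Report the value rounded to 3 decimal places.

test statistic = -3.891

x̄₁=45.333, s₁=6.593, n₁=6
x̄₂=57.400, s₂=6.868, n₂=25
s_p² = [5·6.593² + 24·6.868²]/29 = 46.5287
SE = √(s_p²·(1/6+1/25)) = 3.1010
t = (45.333−57.400)/3.1010 = -3.8913
df = 29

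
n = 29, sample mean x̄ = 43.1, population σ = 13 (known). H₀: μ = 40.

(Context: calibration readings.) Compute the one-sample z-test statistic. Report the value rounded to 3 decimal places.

test statistic = 1.284

SE = σ/√n = 13/√29 = 2.4140
z = (x̄−μ₀)/SE = (43.1−40)/2.4140 = 1.2842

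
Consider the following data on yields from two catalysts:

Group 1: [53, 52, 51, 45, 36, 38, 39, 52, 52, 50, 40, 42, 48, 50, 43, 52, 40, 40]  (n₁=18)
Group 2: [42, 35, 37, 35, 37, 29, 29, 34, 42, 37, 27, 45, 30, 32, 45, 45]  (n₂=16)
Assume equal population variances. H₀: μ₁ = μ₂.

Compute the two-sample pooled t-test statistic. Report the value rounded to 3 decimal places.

test statistic = 4.562

x̄₁=45.722, s₁=5.939, n₁=18
x̄₂=36.312, s₂=6.074, n₂=16
s_p² = [17·5.939² + 15·6.074²]/32 = 36.0328
SE = √(s_p²·(1/18+1/16)) = 2.0625
t = (45.722−36.312)/2.0625 = 4.5623
df = 32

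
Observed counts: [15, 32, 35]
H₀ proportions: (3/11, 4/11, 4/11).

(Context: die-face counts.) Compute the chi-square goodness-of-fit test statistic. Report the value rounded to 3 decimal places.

test statistic = 3.485

n = 82; E_i = n·p_i = [22.36, 29.82, 29.82]
χ² = (15−22.36)²/22.36 + (32−29.82)²/29.82 + (35−29.82)²/29.82 = 3.4848
df = 2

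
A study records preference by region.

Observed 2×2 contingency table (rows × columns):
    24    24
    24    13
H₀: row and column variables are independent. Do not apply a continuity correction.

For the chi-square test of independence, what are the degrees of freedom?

degrees of freedom = 1

df = (r−1)(c−1) = (2−1)·(2−1) = 1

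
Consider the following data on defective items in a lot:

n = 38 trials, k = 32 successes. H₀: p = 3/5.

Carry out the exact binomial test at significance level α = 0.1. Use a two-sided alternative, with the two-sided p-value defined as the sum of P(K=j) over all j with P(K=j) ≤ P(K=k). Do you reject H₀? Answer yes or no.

reject H₀: yes

Exact binomial: n=38, k=32, p₀=3/5=0.6000
P(X=j) = C(n,j)·p₀^j·(1−p₀)^(n−j); p = Σ P(X=j) over j with P(X=j) ≤ P(X=32)
p-value (two-sided) = 0.00238
At α=0.1: p < α → reject H₀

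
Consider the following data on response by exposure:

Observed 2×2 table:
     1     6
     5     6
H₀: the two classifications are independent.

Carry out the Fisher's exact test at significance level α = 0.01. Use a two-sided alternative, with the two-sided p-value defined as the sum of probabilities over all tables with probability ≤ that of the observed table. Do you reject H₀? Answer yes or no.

Margins: r₁=7, r₂=11, c₁=6, c₂=12, n=18
p_obs = C(7,1)·C(11,5)/C(18,6); sum pmf over tables with pmf ≤ p_obs
p-value (two-sided) = 0.31561
At α=0.01: p ≥ α → fail to reject H₀

reject H₀: no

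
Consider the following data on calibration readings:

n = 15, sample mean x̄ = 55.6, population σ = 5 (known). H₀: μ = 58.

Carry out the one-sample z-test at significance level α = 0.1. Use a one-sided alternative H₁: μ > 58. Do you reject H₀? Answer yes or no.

reject H₀: no

SE = σ/√n = 5/√15 = 1.2910
z = (x̄−μ₀)/SE = (55.6−58)/1.2910 = -1.8590
p-value (one-sided, H₁ greater) = 0.96849
At α=0.1: p ≥ α → fail to reject H₀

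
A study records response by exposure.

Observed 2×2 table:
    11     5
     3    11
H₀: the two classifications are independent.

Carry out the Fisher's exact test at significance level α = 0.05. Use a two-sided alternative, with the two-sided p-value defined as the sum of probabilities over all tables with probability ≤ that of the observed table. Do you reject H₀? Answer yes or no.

Margins: r₁=16, r₂=14, c₁=14, c₂=16, n=30
p_obs = C(16,11)·C(14,3)/C(30,14); sum pmf over tables with pmf ≤ p_obs
p-value (two-sided) = 0.01361
At α=0.05: p < α → reject H₀

reject H₀: yes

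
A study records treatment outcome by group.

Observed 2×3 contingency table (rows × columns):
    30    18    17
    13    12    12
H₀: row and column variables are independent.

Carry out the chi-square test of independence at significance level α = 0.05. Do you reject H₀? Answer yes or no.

reject H₀: no

Row totals [65, 37], col totals [43, 30, 29], n=102
χ² = (30−27.40)²/27.40 + (18−19.12)²/19.12 + (17−18.48)²/18.48 + (13−15.60)²/15.60 + (12−10.88)²/10.88 + (12−10.52)²/10.52 = 1.1861
df = 2
p-value (upper-tail) = 0.55264
At α=0.05: p ≥ α → fail to reject H₀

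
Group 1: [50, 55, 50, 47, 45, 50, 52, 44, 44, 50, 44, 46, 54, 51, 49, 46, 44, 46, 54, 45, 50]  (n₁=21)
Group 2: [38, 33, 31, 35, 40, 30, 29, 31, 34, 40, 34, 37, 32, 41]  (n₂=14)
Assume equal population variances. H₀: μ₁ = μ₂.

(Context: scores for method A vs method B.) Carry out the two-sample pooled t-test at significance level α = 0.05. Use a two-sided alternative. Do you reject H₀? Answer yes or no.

reject H₀: yes

x̄₁=48.381, s₁=3.598, n₁=21
x̄₂=34.643, s₂=3.973, n₂=14
s_p² = [20·3.598² + 13·3.973²]/33 = 14.0657
SE = √(s_p²·(1/21+1/14)) = 1.2940
t = (48.381−34.643)/1.2940 = 10.6166
df = 33
p-value (two-sided) = 0.00000
At α=0.05: p < α → reject H₀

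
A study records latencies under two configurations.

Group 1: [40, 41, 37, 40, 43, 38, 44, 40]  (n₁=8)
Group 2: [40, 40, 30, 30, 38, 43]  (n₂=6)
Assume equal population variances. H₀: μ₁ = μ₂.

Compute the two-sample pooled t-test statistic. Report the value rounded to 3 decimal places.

test statistic = 1.645

x̄₁=40.375, s₁=2.326, n₁=8
x̄₂=36.833, s₂=5.529, n₂=6
s_p² = [7·2.326² + 5·5.529²]/12 = 15.8924
SE = √(s_p²·(1/8+1/6)) = 2.1530
t = (40.375−36.833)/2.1530 = 1.6450
df = 12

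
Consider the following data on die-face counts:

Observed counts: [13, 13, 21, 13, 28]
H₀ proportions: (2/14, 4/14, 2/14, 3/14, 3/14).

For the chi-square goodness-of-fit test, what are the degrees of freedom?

degrees of freedom = 4

df = k − 1 = 5 − 1 = 4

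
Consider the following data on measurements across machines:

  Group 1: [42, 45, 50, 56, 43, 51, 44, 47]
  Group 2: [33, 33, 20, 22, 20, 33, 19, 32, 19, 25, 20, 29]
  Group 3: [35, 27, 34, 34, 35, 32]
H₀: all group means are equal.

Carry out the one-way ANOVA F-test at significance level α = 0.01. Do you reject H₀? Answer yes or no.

reject H₀: yes

Group means [47.25, 25.42, 32.83], grand mean 33.846
SSB = Σnᵢ(x̄ᵢ−x̄)² = 2296.135; SSW = ΣΣ(x−x̄ᵢ)² = 617.250
MSB = 2296.135/2 = 1148.0673; MSW = 617.250/23 = 26.8370
F = MSB/MSW = 42.7793
df = (2, 23)
p-value (upper-tail) = 0.00000
At α=0.01: p < α → reject H₀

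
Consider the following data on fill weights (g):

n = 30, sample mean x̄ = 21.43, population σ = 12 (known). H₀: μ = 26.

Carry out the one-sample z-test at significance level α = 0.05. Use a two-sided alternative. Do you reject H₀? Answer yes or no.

reject H₀: yes

SE = σ/√n = 12/√30 = 2.1909
z = (x̄−μ₀)/SE = (21.43−26)/2.1909 = -2.0859
p-value (two-sided) = 0.03699
At α=0.05: p < α → reject H₀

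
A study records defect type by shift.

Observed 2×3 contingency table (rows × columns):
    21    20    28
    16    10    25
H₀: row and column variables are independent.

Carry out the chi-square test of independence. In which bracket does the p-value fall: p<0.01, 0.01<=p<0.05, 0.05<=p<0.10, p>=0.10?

p-value bracket: p>=0.10

Row totals [69, 51], col totals [37, 30, 53], n=120
χ² = (21−21.27)²/21.27 + (20−17.25)²/17.25 + (28−30.48)²/30.48 + (16−15.72)²/15.72 + (10−12.75)²/12.75 + (25−22.52)²/22.52 = 1.5129
df = 2
p-value (upper-tail) = 0.46934
→ bracket: p>=0.10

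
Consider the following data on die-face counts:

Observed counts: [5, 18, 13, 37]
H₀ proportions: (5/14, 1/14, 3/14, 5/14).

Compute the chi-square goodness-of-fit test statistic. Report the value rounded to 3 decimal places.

n = 73; E_i = n·p_i = [26.07, 5.21, 15.64, 26.07]
χ² = (5−26.07)²/26.07 + (18−5.21)²/5.21 + (13−15.64)²/15.64 + (37−26.07)²/26.07 = 53.4091
df = 3

test statistic = 53.409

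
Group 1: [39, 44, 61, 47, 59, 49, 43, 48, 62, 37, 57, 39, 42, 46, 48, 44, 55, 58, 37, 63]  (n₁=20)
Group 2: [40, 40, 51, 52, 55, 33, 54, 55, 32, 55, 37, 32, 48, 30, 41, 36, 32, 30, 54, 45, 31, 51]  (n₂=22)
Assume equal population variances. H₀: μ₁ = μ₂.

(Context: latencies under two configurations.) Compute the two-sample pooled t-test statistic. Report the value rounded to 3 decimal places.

x̄₁=48.900, s₁=8.669, n₁=20
x̄₂=42.455, s₂=9.655, n₂=22
s_p² = [19·8.669² + 21·9.655²]/40 = 84.6314
SE = √(s_p²·(1/20+1/22)) = 2.8423
t = (48.900−42.455)/2.8423 = 2.2677
df = 40

test statistic = 2.268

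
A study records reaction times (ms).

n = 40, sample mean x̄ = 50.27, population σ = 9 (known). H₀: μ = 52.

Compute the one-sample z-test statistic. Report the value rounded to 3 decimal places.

test statistic = -1.216

SE = σ/√n = 9/√40 = 1.4230
z = (x̄−μ₀)/SE = (50.27−52)/1.4230 = -1.2157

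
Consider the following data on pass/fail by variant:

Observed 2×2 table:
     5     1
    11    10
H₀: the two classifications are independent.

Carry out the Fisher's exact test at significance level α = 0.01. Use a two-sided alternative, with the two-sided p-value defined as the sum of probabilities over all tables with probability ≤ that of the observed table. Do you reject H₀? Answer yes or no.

Margins: r₁=6, r₂=21, c₁=16, c₂=11, n=27
p_obs = C(6,5)·C(21,11)/C(27,16); sum pmf over tables with pmf ≤ p_obs
p-value (two-sided) = 0.34968
At α=0.01: p ≥ α → fail to reject H₀

reject H₀: no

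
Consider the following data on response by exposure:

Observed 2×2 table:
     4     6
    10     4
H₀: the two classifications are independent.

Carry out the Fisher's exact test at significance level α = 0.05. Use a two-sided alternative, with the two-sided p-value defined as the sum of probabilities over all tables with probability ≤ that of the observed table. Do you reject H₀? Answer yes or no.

Margins: r₁=10, r₂=14, c₁=14, c₂=10, n=24
p_obs = C(10,4)·C(14,10)/C(24,14); sum pmf over tables with pmf ≤ p_obs
p-value (two-sided) = 0.21123
At α=0.05: p ≥ α → fail to reject H₀

reject H₀: no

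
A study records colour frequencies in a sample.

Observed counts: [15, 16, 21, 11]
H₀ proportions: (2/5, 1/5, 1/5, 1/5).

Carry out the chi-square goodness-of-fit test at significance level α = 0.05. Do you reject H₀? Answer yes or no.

reject H₀: yes

n = 63; E_i = n·p_i = [25.20, 12.60, 12.60, 12.60]
χ² = (15−25.20)²/25.20 + (16−12.60)²/12.60 + (21−12.60)²/12.60 + (11−12.60)²/12.60 = 10.8492
df = 3
p-value (upper-tail) = 0.01257
At α=0.05: p < α → reject H₀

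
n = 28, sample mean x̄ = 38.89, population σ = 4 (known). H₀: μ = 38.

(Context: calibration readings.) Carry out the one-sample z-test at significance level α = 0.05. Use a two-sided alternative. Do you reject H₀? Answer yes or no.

reject H₀: no

SE = σ/√n = 4/√28 = 0.7559
z = (x̄−μ₀)/SE = (38.89−38)/0.7559 = 1.1774
p-value (two-sided) = 0.23905
At α=0.05: p ≥ α → fail to reject H₀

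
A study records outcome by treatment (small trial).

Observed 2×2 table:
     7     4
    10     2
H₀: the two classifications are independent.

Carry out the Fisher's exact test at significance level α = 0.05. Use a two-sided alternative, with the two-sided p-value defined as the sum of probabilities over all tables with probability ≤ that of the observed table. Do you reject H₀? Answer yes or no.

reject H₀: no

Margins: r₁=11, r₂=12, c₁=17, c₂=6, n=23
p_obs = C(11,7)·C(12,10)/C(23,17); sum pmf over tables with pmf ≤ p_obs
p-value (two-sided) = 0.37071
At α=0.05: p ≥ α → fail to reject H₀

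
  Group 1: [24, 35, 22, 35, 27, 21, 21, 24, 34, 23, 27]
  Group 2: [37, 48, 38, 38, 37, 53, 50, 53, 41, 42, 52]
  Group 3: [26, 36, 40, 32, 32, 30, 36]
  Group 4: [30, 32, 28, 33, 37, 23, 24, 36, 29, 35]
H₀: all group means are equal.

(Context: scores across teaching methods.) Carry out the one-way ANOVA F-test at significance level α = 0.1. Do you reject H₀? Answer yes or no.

Group means [26.64, 44.45, 33.14, 30.70], grand mean 33.872
SSB = Σnᵢ(x̄ᵢ−x̄)² = 1912.129; SSW = ΣΣ(x−x̄ᵢ)² = 1100.230
MSB = 1912.129/3 = 637.3764; MSW = 1100.230/35 = 31.4351
F = MSB/MSW = 20.2759
df = (3, 35)
p-value (upper-tail) = 0.00000
At α=0.1: p < α → reject H₀

reject H₀: yes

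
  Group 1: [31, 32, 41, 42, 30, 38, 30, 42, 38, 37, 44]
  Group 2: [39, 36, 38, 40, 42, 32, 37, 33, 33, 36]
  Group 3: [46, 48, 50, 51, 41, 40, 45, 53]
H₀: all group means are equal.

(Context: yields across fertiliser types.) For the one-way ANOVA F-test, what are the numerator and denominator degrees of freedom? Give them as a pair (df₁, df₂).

k = 3 groups, N = 29 total
df = (k−1, N−k) = (3−1, 29−3) = (2, 26)

degrees of freedom = [2, 26]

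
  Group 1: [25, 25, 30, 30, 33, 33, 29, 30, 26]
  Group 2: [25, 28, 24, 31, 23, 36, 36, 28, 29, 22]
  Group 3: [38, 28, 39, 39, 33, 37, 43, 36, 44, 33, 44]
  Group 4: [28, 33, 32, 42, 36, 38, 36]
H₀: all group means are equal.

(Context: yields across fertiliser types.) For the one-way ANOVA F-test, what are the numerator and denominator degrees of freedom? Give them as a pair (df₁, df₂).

degrees of freedom = [3, 33]

k = 4 groups, N = 37 total
df = (k−1, N−k) = (4−1, 37−4) = (3, 33)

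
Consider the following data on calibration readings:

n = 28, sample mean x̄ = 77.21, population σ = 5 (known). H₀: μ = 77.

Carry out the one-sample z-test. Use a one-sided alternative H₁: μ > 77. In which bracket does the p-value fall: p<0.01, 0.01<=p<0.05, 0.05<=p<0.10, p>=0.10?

SE = σ/√n = 5/√28 = 0.9449
z = (x̄−μ₀)/SE = (77.21−77)/0.9449 = 0.2222
p-value (one-sided, H₁ greater) = 0.41206
→ bracket: p>=0.10

p-value bracket: p>=0.10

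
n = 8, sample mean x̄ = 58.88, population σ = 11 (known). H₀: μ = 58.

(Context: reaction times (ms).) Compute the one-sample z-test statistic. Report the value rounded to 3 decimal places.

SE = σ/√n = 11/√8 = 3.8891
z = (x̄−μ₀)/SE = (58.88−58)/3.8891 = 0.2263

test statistic = 0.226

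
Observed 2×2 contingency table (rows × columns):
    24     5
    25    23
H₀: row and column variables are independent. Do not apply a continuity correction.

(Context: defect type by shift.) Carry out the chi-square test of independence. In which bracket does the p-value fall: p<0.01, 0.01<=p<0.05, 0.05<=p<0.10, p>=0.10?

p-value bracket: p<0.01

Row totals [29, 48], col totals [49, 28], n=77
χ² = (24−18.45)²/18.45 + (5−10.55)²/10.55 + (25−30.55)²/30.55 + (23−17.45)²/17.45 = 7.3511
df = 1
p-value (upper-tail) = 0.00670
→ bracket: p<0.01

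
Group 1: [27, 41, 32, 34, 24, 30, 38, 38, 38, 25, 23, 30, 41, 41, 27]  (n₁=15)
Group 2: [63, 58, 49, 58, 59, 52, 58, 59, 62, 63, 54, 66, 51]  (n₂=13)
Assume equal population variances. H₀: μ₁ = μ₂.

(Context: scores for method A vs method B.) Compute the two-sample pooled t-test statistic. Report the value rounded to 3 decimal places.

x̄₁=32.600, s₁=6.555, n₁=15
x̄₂=57.846, s₂=5.113, n₂=13
s_p² = [14·6.555² + 12·5.113²]/26 = 35.2036
SE = √(s_p²·(1/15+1/13)) = 2.2483
t = (32.600−57.846)/2.2483 = -11.2290
df = 26

test statistic = -11.229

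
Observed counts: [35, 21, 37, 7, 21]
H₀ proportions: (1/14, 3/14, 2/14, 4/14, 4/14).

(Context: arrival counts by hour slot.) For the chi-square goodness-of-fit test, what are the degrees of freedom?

df = k − 1 = 5 − 1 = 4

degrees of freedom = 4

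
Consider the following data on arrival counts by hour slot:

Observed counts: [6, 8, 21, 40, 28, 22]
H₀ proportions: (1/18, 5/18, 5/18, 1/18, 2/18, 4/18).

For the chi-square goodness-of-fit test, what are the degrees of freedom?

df = k − 1 = 6 − 1 = 5

degrees of freedom = 5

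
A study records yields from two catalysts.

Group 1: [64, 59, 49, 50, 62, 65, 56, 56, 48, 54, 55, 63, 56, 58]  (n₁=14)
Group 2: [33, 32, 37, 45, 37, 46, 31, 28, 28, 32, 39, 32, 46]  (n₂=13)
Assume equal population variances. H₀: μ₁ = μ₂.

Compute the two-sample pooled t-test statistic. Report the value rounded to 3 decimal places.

x̄₁=56.786, s₁=5.466, n₁=14
x̄₂=35.846, s₂=6.466, n₂=13
s_p² = [13·5.466² + 12·6.466²]/25 = 35.6020
SE = √(s_p²·(1/14+1/13)) = 2.2982
t = (56.786−35.846)/2.2982 = 9.1114
df = 25

test statistic = 9.111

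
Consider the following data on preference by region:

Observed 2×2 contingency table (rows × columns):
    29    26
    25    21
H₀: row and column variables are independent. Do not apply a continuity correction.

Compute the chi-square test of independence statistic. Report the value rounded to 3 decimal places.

test statistic = 0.026

Row totals [55, 46], col totals [54, 47], n=101
χ² = (29−29.41)²/29.41 + (26−25.59)²/25.59 + (25−24.59)²/24.59 + (21−21.41)²/21.41 = 0.0264
df = 1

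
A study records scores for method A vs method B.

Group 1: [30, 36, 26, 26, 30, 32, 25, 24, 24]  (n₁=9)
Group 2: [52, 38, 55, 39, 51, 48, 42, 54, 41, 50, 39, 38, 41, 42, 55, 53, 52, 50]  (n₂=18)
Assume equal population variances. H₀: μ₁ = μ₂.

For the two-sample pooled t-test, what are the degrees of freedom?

df = n₁ + n₂ − 2 = 9 + 18 − 2 = 25

degrees of freedom = 25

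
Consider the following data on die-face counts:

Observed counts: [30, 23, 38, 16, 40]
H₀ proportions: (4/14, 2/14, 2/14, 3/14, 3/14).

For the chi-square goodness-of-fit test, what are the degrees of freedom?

degrees of freedom = 4

df = k − 1 = 5 − 1 = 4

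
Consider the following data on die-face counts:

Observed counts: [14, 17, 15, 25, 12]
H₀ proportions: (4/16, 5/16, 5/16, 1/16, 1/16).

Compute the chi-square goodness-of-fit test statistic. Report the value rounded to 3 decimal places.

test statistic = 94.504

n = 83; E_i = n·p_i = [20.75, 25.94, 25.94, 5.19, 5.19]
χ² = (14−20.75)²/20.75 + (17−25.94)²/25.94 + (15−25.94)²/25.94 + (25−5.19)²/5.19 + (12−5.19)²/5.19 = 94.5036
df = 4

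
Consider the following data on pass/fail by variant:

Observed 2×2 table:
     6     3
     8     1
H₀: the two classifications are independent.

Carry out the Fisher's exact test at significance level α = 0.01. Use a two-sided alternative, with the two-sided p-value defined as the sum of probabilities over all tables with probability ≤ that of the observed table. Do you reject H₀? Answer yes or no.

Margins: r₁=9, r₂=9, c₁=14, c₂=4, n=18
p_obs = C(9,6)·C(9,8)/C(18,14); sum pmf over tables with pmf ≤ p_obs
p-value (two-sided) = 0.57647
At α=0.01: p ≥ α → fail to reject H₀

reject H₀: no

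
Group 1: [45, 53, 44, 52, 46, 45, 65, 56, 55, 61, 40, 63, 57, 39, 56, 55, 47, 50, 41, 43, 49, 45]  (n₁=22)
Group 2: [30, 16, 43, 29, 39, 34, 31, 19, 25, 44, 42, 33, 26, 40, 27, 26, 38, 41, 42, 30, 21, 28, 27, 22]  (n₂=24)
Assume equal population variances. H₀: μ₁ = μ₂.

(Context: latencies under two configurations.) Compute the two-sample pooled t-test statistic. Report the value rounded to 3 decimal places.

x̄₁=50.318, s₁=7.511, n₁=22
x̄₂=31.375, s₂=8.187, n₂=24
s_p² = [21·7.511² + 23·8.187²]/44 = 61.9636
SE = √(s_p²·(1/22+1/24)) = 2.3234
t = (50.318−31.375)/2.3234 = 8.1531
df = 44

test statistic = 8.153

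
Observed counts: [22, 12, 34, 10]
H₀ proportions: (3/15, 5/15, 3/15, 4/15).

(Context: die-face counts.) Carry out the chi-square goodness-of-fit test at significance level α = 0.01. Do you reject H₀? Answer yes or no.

n = 78; E_i = n·p_i = [15.60, 26.00, 15.60, 20.80]
χ² = (22−15.60)²/15.60 + (12−26.00)²/26.00 + (34−15.60)²/15.60 + (10−20.80)²/20.80 = 37.4744
df = 3
p-value (upper-tail) = 0.00000
At α=0.01: p < α → reject H₀

reject H₀: yes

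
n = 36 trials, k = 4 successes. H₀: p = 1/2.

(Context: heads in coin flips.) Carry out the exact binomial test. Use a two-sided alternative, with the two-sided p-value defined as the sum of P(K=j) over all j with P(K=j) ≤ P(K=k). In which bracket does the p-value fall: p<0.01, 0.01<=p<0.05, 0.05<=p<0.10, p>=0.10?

p-value bracket: p<0.01

Exact binomial: n=36, k=4, p₀=1/2=0.5000
P(X=j) = C(n,j)·p₀^j·(1−p₀)^(n−j); p = Σ P(X=j) over j with P(X=j) ≤ P(X=4)
p-value (two-sided) = 0.00000
→ bracket: p<0.01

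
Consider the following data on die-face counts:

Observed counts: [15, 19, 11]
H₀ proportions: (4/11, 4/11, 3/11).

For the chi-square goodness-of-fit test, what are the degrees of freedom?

degrees of freedom = 2

df = k − 1 = 3 − 1 = 2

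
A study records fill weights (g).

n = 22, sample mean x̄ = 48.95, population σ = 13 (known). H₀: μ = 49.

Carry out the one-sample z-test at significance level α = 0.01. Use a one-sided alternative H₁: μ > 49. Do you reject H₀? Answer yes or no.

reject H₀: no

SE = σ/√n = 13/√22 = 2.7716
z = (x̄−μ₀)/SE = (48.95−49)/2.7716 = -0.0180
p-value (one-sided, H₁ greater) = 0.50720
At α=0.01: p ≥ α → fail to reject H₀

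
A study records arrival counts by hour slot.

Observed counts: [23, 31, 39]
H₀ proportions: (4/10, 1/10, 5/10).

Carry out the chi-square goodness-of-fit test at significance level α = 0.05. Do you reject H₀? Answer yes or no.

n = 93; E_i = n·p_i = [37.20, 9.30, 46.50]
χ² = (23−37.20)²/37.20 + (31−9.30)²/9.30 + (39−46.50)²/46.50 = 57.2634
df = 2
p-value (upper-tail) = 0.00000
At α=0.05: p < α → reject H₀

reject H₀: yes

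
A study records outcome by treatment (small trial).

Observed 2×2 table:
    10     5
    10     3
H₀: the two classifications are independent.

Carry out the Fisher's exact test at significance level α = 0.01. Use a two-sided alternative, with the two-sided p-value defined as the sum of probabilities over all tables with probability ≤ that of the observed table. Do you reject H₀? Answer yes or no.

Margins: r₁=15, r₂=13, c₁=20, c₂=8, n=28
p_obs = C(15,10)·C(13,10)/C(28,20); sum pmf over tables with pmf ≤ p_obs
p-value (two-sided) = 0.68599
At α=0.01: p ≥ α → fail to reject H₀

reject H₀: no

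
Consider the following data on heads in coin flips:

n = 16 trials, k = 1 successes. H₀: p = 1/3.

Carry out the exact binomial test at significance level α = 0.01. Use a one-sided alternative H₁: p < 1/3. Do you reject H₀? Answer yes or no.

Exact binomial: n=16, k=1, p₀=1/3=0.3333
P(X≤1) from Σ C(n,i)·p₀^i·(1−p₀)^(n−i)
p-value (one-sided, H₁ less) = 0.01370
At α=0.01: p ≥ α → fail to reject H₀

reject H₀: no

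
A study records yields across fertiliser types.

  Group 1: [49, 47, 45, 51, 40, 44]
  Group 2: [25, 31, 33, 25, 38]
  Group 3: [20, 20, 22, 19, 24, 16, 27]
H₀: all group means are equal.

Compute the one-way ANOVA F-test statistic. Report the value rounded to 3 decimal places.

test statistic = 54.715

Group means [46.00, 30.40, 21.14], grand mean 32.000
SSB = Σnᵢ(x̄ᵢ−x̄)² = 2013.943; SSW = ΣΣ(x−x̄ᵢ)² = 276.057
MSB = 2013.943/2 = 1006.9714; MSW = 276.057/15 = 18.4038
F = MSB/MSW = 54.7154
df = (2, 15)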